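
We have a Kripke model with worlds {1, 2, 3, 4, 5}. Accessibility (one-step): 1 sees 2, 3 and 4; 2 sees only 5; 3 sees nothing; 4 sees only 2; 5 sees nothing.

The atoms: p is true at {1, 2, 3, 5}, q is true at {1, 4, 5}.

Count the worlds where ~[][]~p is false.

1: [][]~p is F. ✓
2: [][]~p is T. ✗
3: [][]~p is T. ✗
4: [][]~p is F. ✓
5: [][]~p is T. ✗
Satisfying worlds: {1, 4}.
So ~[][]~p fails at the other 3 worlds.

3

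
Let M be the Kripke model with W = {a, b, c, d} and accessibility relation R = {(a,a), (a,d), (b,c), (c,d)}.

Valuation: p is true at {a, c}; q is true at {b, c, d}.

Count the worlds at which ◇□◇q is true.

2

a: successors {a, d}; □◇q there: a:F, d:T. ✓
b: successors {c}; □◇q there: c:F. ✗
c: successors {d}; □◇q there: d:T. ✓
d: no successors, so ◇□◇q fails. ✗
Satisfying worlds: {a, c}.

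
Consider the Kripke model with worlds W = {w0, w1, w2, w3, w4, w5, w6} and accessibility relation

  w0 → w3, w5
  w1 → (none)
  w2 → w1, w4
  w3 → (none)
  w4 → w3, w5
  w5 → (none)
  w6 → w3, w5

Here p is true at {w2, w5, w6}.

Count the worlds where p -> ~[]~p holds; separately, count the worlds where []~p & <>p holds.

For p -> ~[]~p:
w0: p is F, ~[]~p is T. ✓
w1: p is F, ~[]~p is F. ✓
w2: p is T, ~[]~p is F. ✗
w3: p is F, ~[]~p is F. ✓
w4: p is F, ~[]~p is T. ✓
w5: p is T, ~[]~p is F. ✗
w6: p is T, ~[]~p is T. ✓
— 5 worlds.
For []~p & <>p:
w0: []~p is F, <>p is T. ✗
w1: []~p is T, <>p is F. ✗
w2: []~p is T, <>p is F. ✗
w3: []~p is T, <>p is F. ✗
w4: []~p is F, <>p is T. ✗
w5: []~p is T, <>p is F. ✗
w6: []~p is F, <>p is T. ✗
— 0 worlds.

5 and 0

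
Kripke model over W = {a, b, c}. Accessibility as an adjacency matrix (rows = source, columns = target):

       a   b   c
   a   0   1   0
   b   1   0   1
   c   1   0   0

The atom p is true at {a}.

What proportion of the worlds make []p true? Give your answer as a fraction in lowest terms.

1/3

a: successors {b}; p there: b:F. ✗
b: successors {a, c}; p there: a:T, c:F. ✗
c: successors {a}; p there: a:T. ✓
That's 1 of 3 worlds, so 1/3.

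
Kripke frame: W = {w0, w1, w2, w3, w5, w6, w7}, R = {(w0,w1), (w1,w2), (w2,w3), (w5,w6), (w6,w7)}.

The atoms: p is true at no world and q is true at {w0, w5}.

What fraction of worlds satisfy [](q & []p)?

w0: successors {w1}; q & []p there: w1:F. ✗
w1: successors {w2}; q & []p there: w2:F. ✗
w2: successors {w3}; q & []p there: w3:F. ✗
w3: no successors, so [](q & []p) holds vacuously. ✓
w5: successors {w6}; q & []p there: w6:F. ✗
w6: successors {w7}; q & []p there: w7:F. ✗
w7: no successors, so [](q & []p) holds vacuously. ✓
That's 2 of 7 worlds, so 2/7.

2/7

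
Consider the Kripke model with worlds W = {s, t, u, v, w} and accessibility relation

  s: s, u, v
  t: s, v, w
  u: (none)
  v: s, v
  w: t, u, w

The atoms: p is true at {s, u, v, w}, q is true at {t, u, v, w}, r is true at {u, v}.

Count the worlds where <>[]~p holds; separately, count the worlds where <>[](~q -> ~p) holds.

For <>[]~p:
s: successors {s, u, v}; []~p there: s:F, u:T, v:F. ✓
t: successors {s, v, w}; []~p there: s:F, v:F, w:F. ✗
u: no successors, so <>[]~p fails. ✗
v: successors {s, v}; []~p there: s:F, v:F. ✗
w: successors {t, u, w}; []~p there: t:F, u:T, w:F. ✓
— 2 worlds.
For <>[](~q -> ~p):
s: successors {s, u, v}; [](~q -> ~p) there: s:F, u:T, v:F. ✓
t: successors {s, v, w}; [](~q -> ~p) there: s:F, v:F, w:T. ✓
u: no successors, so <>[](~q -> ~p) fails. ✗
v: successors {s, v}; [](~q -> ~p) there: s:F, v:F. ✗
w: successors {t, u, w}; [](~q -> ~p) there: t:F, u:T, w:T. ✓
— 3 worlds.

2 and 3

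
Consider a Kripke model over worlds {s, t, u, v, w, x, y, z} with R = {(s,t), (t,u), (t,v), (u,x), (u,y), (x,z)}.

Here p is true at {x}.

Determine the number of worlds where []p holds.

4

s: successors {t}; p there: t:F. ✗
t: successors {u, v}; p there: u:F, v:F. ✗
u: successors {x, y}; p there: x:T, y:F. ✗
v: no successors, so []p holds vacuously. ✓
w: no successors, so []p holds vacuously. ✓
x: successors {z}; p there: z:F. ✗
y: no successors, so []p holds vacuously. ✓
z: no successors, so []p holds vacuously. ✓
Satisfying worlds: {v, w, y, z}.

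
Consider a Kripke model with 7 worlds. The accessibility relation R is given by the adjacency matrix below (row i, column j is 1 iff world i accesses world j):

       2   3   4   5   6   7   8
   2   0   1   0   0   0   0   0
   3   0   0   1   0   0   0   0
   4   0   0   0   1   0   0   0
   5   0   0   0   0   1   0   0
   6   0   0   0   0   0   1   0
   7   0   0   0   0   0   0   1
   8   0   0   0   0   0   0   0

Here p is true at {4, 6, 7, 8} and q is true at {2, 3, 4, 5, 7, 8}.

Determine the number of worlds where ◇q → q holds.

6

2: ◇q is T, q is T. ✓
3: ◇q is T, q is T. ✓
4: ◇q is T, q is T. ✓
5: ◇q is F, q is T. ✓
6: ◇q is T, q is F. ✗
7: ◇q is T, q is T. ✓
8: ◇q is F, q is T. ✓
Satisfying worlds: {2, 3, 4, 5, 7, 8}.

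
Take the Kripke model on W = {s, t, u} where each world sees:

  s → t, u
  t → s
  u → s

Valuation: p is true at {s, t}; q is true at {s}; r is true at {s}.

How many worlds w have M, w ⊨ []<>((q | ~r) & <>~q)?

s: successors {t, u}; <>((q | ~r) & <>~q) there: t:T, u:T. ✓
t: successors {s}; <>((q | ~r) & <>~q) there: s:F. ✗
u: successors {s}; <>((q | ~r) & <>~q) there: s:F. ✗
Satisfying worlds: {s}.

1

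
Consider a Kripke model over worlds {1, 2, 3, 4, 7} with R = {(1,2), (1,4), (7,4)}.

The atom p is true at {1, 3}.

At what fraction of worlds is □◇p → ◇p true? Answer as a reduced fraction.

1: □◇p is F, ◇p is F. ✓
2: □◇p is T, ◇p is F. ✗
3: □◇p is T, ◇p is F. ✗
4: □◇p is T, ◇p is F. ✗
7: □◇p is F, ◇p is F. ✓
That's 2 of 5 worlds, so 2/5.

2/5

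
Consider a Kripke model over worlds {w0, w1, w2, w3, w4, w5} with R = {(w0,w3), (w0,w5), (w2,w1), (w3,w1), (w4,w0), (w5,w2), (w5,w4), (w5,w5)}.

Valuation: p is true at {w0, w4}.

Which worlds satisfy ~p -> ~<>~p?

w0: ~p is F, ~<>~p is F. ✓
w1: ~p is T, ~<>~p is T. ✓
w2: ~p is T, ~<>~p is F. ✗
w3: ~p is T, ~<>~p is F. ✗
w4: ~p is F, ~<>~p is T. ✓
w5: ~p is T, ~<>~p is F. ✗

{w0, w1, w4}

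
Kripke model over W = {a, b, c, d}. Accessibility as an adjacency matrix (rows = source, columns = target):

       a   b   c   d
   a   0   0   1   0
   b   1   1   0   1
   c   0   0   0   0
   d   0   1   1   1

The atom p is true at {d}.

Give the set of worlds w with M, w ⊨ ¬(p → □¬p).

a: p → □¬p is T. ✗
b: p → □¬p is T. ✗
c: p → □¬p is T. ✗
d: p → □¬p is F. ✓

{d}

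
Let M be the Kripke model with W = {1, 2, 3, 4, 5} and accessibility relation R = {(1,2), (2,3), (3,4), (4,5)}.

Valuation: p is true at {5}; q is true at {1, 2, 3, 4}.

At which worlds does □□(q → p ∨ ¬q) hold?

{3, 4, 5}

1: successors {2}; □(q → p ∨ ¬q) there: 2:F. ✗
2: successors {3}; □(q → p ∨ ¬q) there: 3:F. ✗
3: successors {4}; □(q → p ∨ ¬q) there: 4:T. ✓
4: successors {5}; □(q → p ∨ ¬q) there: 5:T. ✓
5: no successors, so □□(q → p ∨ ¬q) holds vacuously. ✓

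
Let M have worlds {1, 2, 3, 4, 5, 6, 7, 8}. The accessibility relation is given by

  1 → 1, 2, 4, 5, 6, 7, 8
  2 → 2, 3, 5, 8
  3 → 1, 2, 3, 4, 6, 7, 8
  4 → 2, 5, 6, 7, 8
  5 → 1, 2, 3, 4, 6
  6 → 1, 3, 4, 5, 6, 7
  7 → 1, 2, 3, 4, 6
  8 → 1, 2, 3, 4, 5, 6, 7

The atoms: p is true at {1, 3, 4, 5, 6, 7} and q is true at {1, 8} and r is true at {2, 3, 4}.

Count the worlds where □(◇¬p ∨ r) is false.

7

1: successors {1, 2, 4, 5, 6, 7, 8}; ◇¬p ∨ r there: 1:T, 2:T, 4:T, 5:T, 6:F, 7:T, 8:T. ✗
2: successors {2, 3, 5, 8}; ◇¬p ∨ r there: 2:T, 3:T, 5:T, 8:T. ✓
3: successors {1, 2, 3, 4, 6, 7, 8}; ◇¬p ∨ r there: 1:T, 2:T, 3:T, 4:T, 6:F, 7:T, 8:T. ✗
4: successors {2, 5, 6, 7, 8}; ◇¬p ∨ r there: 2:T, 5:T, 6:F, 7:T, 8:T. ✗
5: successors {1, 2, 3, 4, 6}; ◇¬p ∨ r there: 1:T, 2:T, 3:T, 4:T, 6:F. ✗
6: successors {1, 3, 4, 5, 6, 7}; ◇¬p ∨ r there: 1:T, 3:T, 4:T, 5:T, 6:F, 7:T. ✗
7: successors {1, 2, 3, 4, 6}; ◇¬p ∨ r there: 1:T, 2:T, 3:T, 4:T, 6:F. ✗
8: successors {1, 2, 3, 4, 5, 6, 7}; ◇¬p ∨ r there: 1:T, 2:T, 3:T, 4:T, 5:T, 6:F, 7:T. ✗
Satisfying worlds: {2}.
So □(◇¬p ∨ r) fails at the other 7 worlds.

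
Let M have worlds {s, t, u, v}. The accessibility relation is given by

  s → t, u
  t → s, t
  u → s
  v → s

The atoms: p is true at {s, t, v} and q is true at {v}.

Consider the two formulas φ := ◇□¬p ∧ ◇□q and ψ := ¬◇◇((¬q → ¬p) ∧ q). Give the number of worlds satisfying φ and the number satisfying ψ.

0 and 4

For ◇□¬p ∧ ◇□q:
s: ◇□¬p is F, ◇□q is F. ✗
t: ◇□¬p is F, ◇□q is F. ✗
u: ◇□¬p is F, ◇□q is F. ✗
v: ◇□¬p is F, ◇□q is F. ✗
— 0 worlds.
For ¬◇◇((¬q → ¬p) ∧ q):
s: ◇◇((¬q → ¬p) ∧ q) is F. ✓
t: ◇◇((¬q → ¬p) ∧ q) is F. ✓
u: ◇◇((¬q → ¬p) ∧ q) is F. ✓
v: ◇◇((¬q → ¬p) ∧ q) is F. ✓
— 4 worlds.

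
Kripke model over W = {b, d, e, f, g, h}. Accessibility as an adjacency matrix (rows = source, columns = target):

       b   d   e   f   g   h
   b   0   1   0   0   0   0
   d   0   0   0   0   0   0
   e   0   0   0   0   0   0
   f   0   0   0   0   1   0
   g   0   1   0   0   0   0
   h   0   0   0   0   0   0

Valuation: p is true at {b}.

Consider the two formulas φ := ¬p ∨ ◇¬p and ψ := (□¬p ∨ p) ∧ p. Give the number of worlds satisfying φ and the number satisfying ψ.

For ¬p ∨ ◇¬p:
b: ¬p is F, ◇¬p is T. ✓
d: ¬p is T, ◇¬p is F. ✓
e: ¬p is T, ◇¬p is F. ✓
f: ¬p is T, ◇¬p is T. ✓
g: ¬p is T, ◇¬p is T. ✓
h: ¬p is T, ◇¬p is F. ✓
— 6 worlds.
For (□¬p ∨ p) ∧ p:
b: □¬p ∨ p is T, p is T. ✓
d: □¬p ∨ p is T, p is F. ✗
e: □¬p ∨ p is T, p is F. ✗
f: □¬p ∨ p is T, p is F. ✗
g: □¬p ∨ p is T, p is F. ✗
h: □¬p ∨ p is T, p is F. ✗
— 1 world.

6 and 1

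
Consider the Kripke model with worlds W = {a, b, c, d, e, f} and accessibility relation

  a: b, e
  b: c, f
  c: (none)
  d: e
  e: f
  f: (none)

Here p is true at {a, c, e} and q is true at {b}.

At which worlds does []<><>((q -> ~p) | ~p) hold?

{c, f}

a: successors {b, e}; <><>((q -> ~p) | ~p) there: b:F, e:F. ✗
b: successors {c, f}; <><>((q -> ~p) | ~p) there: c:F, f:F. ✗
c: no successors, so []<><>((q -> ~p) | ~p) holds vacuously. ✓
d: successors {e}; <><>((q -> ~p) | ~p) there: e:F. ✗
e: successors {f}; <><>((q -> ~p) | ~p) there: f:F. ✗
f: no successors, so []<><>((q -> ~p) | ~p) holds vacuously. ✓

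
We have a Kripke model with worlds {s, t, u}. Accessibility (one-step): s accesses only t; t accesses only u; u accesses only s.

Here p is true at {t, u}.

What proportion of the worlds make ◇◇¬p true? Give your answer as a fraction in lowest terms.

s: successors {t}; ◇¬p there: t:F. ✗
t: successors {u}; ◇¬p there: u:T. ✓
u: successors {s}; ◇¬p there: s:F. ✗
That's 1 of 3 worlds, so 1/3.

1/3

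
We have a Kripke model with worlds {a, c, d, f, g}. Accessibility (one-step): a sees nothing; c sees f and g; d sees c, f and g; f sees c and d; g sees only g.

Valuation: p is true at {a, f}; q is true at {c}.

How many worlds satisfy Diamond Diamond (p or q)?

3

a: no successors, so Diamond Diamond (p or q) fails. ✗
c: successors {f, g}; Diamond (p or q) there: f:T, g:F. ✓
d: successors {c, f, g}; Diamond (p or q) there: c:T, f:T, g:F. ✓
f: successors {c, d}; Diamond (p or q) there: c:T, d:T. ✓
g: successors {g}; Diamond (p or q) there: g:F. ✗
Satisfying worlds: {c, d, f}.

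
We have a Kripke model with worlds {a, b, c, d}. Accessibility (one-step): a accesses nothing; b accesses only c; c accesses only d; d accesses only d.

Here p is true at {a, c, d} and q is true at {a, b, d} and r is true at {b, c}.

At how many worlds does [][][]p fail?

a: no successors, so [][][]p holds vacuously. ✓
b: successors {c}; [][]p there: c:T. ✓
c: successors {d}; [][]p there: d:T. ✓
d: successors {d}; [][]p there: d:T. ✓
Satisfying worlds: {a, b, c, d}.
So [][][]p fails at the other 0 worlds.

0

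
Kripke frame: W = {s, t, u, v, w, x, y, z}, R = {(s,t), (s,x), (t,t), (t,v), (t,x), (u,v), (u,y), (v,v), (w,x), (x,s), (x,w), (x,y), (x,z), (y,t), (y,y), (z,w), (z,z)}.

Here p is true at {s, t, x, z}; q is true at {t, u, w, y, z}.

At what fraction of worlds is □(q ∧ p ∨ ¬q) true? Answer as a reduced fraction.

1/2

s: successors {t, x}; q ∧ p ∨ ¬q there: t:T, x:T. ✓
t: successors {t, v, x}; q ∧ p ∨ ¬q there: t:T, v:T, x:T. ✓
u: successors {v, y}; q ∧ p ∨ ¬q there: v:T, y:F. ✗
v: successors {v}; q ∧ p ∨ ¬q there: v:T. ✓
w: successors {x}; q ∧ p ∨ ¬q there: x:T. ✓
x: successors {s, w, y, z}; q ∧ p ∨ ¬q there: s:T, w:F, y:F, z:T. ✗
y: successors {t, y}; q ∧ p ∨ ¬q there: t:T, y:F. ✗
z: successors {w, z}; q ∧ p ∨ ¬q there: w:F, z:T. ✗
That's 4 of 8 worlds, so 4/8 = 1/2.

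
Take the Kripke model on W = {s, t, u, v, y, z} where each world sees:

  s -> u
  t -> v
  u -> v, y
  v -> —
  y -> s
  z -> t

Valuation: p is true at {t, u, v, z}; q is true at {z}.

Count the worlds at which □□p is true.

4

s: successors {u}; □p there: u:F. ✗
t: successors {v}; □p there: v:T. ✓
u: successors {v, y}; □p there: v:T, y:F. ✗
v: no successors, so □□p holds vacuously. ✓
y: successors {s}; □p there: s:T. ✓
z: successors {t}; □p there: t:T. ✓
Satisfying worlds: {t, v, y, z}.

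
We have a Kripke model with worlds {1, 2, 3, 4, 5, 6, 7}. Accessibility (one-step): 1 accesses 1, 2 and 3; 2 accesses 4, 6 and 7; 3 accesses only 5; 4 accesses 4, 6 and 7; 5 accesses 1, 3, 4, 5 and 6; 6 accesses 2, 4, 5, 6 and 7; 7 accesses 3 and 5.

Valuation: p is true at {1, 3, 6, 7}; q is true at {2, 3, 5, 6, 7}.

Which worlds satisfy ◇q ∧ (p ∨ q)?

1: ◇q is T, p ∨ q is T. ✓
2: ◇q is T, p ∨ q is T. ✓
3: ◇q is T, p ∨ q is T. ✓
4: ◇q is T, p ∨ q is F. ✗
5: ◇q is T, p ∨ q is T. ✓
6: ◇q is T, p ∨ q is T. ✓
7: ◇q is T, p ∨ q is T. ✓

{1, 2, 3, 5, 6, 7}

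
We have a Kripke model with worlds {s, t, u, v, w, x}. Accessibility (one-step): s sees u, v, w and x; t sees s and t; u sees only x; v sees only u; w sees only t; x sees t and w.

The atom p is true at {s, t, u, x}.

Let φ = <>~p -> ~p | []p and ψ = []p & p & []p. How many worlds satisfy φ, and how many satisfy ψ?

4 and 2

For <>~p -> ~p | []p:
s: <>~p is T, ~p | []p is F. ✗
t: <>~p is F, ~p | []p is T. ✓
u: <>~p is F, ~p | []p is T. ✓
v: <>~p is F, ~p | []p is T. ✓
w: <>~p is F, ~p | []p is T. ✓
x: <>~p is T, ~p | []p is F. ✗
— 4 worlds.
For []p & p & []p:
s: []p is F, p & []p is F. ✗
t: []p is T, p & []p is T. ✓
u: []p is T, p & []p is T. ✓
v: []p is T, p & []p is F. ✗
w: []p is T, p & []p is F. ✗
x: []p is F, p & []p is F. ✗
— 2 worlds.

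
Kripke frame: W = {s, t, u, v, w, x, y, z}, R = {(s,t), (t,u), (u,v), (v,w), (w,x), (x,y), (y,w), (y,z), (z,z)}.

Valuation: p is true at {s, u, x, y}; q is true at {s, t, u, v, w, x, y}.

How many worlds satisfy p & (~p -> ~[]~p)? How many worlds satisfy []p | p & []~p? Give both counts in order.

For p & (~p -> ~[]~p):
s: p is T, ~p -> ~[]~p is T. ✓
t: p is F, ~p -> ~[]~p is T. ✗
u: p is T, ~p -> ~[]~p is T. ✓
v: p is F, ~p -> ~[]~p is F. ✗
w: p is F, ~p -> ~[]~p is T. ✗
x: p is T, ~p -> ~[]~p is T. ✓
y: p is T, ~p -> ~[]~p is T. ✓
z: p is F, ~p -> ~[]~p is F. ✗
— 4 worlds.
For []p | p & []~p:
s: []p is F, p & []~p is T. ✓
t: []p is T, p & []~p is F. ✓
u: []p is F, p & []~p is T. ✓
v: []p is F, p & []~p is F. ✗
w: []p is T, p & []~p is F. ✓
x: []p is T, p & []~p is F. ✓
y: []p is F, p & []~p is T. ✓
z: []p is F, p & []~p is F. ✗
— 6 worlds.

4 and 6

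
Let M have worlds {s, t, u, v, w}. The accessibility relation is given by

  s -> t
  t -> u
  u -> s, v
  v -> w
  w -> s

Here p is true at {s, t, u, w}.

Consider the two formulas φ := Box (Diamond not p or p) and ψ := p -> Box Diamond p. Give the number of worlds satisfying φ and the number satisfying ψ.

For Box (Diamond not p or p):
s: successors {t}; Diamond not p or p there: t:T. ✓
t: successors {u}; Diamond not p or p there: u:T. ✓
u: successors {s, v}; Diamond not p or p there: s:T, v:F. ✗
v: successors {w}; Diamond not p or p there: w:T. ✓
w: successors {s}; Diamond not p or p there: s:T. ✓
— 4 worlds.
For p -> Box Diamond p:
s: p is T, Box Diamond p is T. ✓
t: p is T, Box Diamond p is T. ✓
u: p is T, Box Diamond p is T. ✓
v: p is F, Box Diamond p is T. ✓
w: p is T, Box Diamond p is T. ✓
— 5 worlds.

4 and 5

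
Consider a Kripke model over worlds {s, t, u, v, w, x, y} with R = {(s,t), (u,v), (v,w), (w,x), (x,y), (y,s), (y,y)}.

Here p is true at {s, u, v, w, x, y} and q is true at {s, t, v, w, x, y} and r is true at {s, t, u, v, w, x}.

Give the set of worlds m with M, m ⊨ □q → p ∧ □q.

s: □q is T, p ∧ □q is T. ✓
t: □q is T, p ∧ □q is F. ✗
u: □q is T, p ∧ □q is T. ✓
v: □q is T, p ∧ □q is T. ✓
w: □q is T, p ∧ □q is T. ✓
x: □q is T, p ∧ □q is T. ✓
y: □q is T, p ∧ □q is T. ✓

{s, u, v, w, x, y}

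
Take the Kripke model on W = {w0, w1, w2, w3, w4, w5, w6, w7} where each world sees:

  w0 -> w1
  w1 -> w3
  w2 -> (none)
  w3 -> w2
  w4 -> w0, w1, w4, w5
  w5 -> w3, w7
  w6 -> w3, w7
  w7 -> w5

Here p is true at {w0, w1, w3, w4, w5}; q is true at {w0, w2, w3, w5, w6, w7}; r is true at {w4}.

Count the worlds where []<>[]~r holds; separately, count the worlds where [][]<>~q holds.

For []<>[]~r:
w0: successors {w1}; <>[]~r there: w1:T. ✓
w1: successors {w3}; <>[]~r there: w3:T. ✓
w2: no successors, so []<>[]~r holds vacuously. ✓
w3: successors {w2}; <>[]~r there: w2:F. ✗
w4: successors {w0, w1, w4, w5}; <>[]~r there: w0:T, w1:T, w4:T, w5:T. ✓
w5: successors {w3, w7}; <>[]~r there: w3:T, w7:T. ✓
w6: successors {w3, w7}; <>[]~r there: w3:T, w7:T. ✓
w7: successors {w5}; <>[]~r there: w5:T. ✓
— 7 worlds.
For [][]<>~q:
w0: successors {w1}; []<>~q there: w1:F. ✗
w1: successors {w3}; []<>~q there: w3:F. ✗
w2: no successors, so [][]<>~q holds vacuously. ✓
w3: successors {w2}; []<>~q there: w2:T. ✓
w4: successors {w0, w1, w4, w5}; []<>~q there: w0:F, w1:F, w4:F, w5:F. ✗
w5: successors {w3, w7}; []<>~q there: w3:F, w7:F. ✗
w6: successors {w3, w7}; []<>~q there: w3:F, w7:F. ✗
w7: successors {w5}; []<>~q there: w5:F. ✗
— 2 worlds.

7 and 2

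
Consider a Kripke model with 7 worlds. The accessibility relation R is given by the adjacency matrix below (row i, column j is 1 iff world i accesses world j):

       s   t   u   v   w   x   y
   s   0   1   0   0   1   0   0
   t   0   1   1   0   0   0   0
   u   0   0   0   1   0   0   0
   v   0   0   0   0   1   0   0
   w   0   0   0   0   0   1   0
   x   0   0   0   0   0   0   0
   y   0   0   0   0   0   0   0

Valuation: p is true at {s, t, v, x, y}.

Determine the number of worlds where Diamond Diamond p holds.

s: successors {t, w}; Diamond p there: t:T, w:T. ✓
t: successors {t, u}; Diamond p there: t:T, u:T. ✓
u: successors {v}; Diamond p there: v:F. ✗
v: successors {w}; Diamond p there: w:T. ✓
w: successors {x}; Diamond p there: x:F. ✗
x: no successors, so Diamond Diamond p fails. ✗
y: no successors, so Diamond Diamond p fails. ✗
Satisfying worlds: {s, t, v}.

3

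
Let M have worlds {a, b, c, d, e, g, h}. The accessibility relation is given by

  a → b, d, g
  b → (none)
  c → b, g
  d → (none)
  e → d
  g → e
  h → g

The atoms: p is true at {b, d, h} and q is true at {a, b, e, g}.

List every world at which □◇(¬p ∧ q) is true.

{b, d, h}

a: successors {b, d, g}; ◇(¬p ∧ q) there: b:F, d:F, g:T. ✗
b: no successors, so □◇(¬p ∧ q) holds vacuously. ✓
c: successors {b, g}; ◇(¬p ∧ q) there: b:F, g:T. ✗
d: no successors, so □◇(¬p ∧ q) holds vacuously. ✓
e: successors {d}; ◇(¬p ∧ q) there: d:F. ✗
g: successors {e}; ◇(¬p ∧ q) there: e:F. ✗
h: successors {g}; ◇(¬p ∧ q) there: g:T. ✓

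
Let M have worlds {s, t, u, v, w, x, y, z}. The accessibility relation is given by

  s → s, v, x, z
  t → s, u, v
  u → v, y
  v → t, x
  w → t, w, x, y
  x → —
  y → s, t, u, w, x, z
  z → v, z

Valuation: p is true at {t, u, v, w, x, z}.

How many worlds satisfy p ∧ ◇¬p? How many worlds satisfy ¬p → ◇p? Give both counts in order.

For p ∧ ◇¬p:
s: p is F, ◇¬p is T. ✗
t: p is T, ◇¬p is T. ✓
u: p is T, ◇¬p is T. ✓
v: p is T, ◇¬p is F. ✗
w: p is T, ◇¬p is T. ✓
x: p is T, ◇¬p is F. ✗
y: p is F, ◇¬p is T. ✗
z: p is T, ◇¬p is F. ✗
— 3 worlds.
For ¬p → ◇p:
s: ¬p is T, ◇p is T. ✓
t: ¬p is F, ◇p is T. ✓
u: ¬p is F, ◇p is T. ✓
v: ¬p is F, ◇p is T. ✓
w: ¬p is F, ◇p is T. ✓
x: ¬p is F, ◇p is F. ✓
y: ¬p is T, ◇p is T. ✓
z: ¬p is F, ◇p is T. ✓
— 8 worlds.

3 and 8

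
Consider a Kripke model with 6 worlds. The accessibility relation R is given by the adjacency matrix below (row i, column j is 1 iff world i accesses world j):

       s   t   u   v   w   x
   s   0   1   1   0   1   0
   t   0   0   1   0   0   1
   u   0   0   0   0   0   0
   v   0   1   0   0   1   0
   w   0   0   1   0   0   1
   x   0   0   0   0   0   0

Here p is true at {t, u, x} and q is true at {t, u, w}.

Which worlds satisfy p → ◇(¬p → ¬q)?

s: p is F, ◇(¬p → ¬q) is T. ✓
t: p is T, ◇(¬p → ¬q) is T. ✓
u: p is T, ◇(¬p → ¬q) is F. ✗
v: p is F, ◇(¬p → ¬q) is T. ✓
w: p is F, ◇(¬p → ¬q) is T. ✓
x: p is T, ◇(¬p → ¬q) is F. ✗

{s, t, v, w}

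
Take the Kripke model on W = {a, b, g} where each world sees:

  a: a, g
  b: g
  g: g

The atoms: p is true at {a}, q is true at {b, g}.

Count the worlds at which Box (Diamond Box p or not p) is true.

a: successors {a, g}; Diamond Box p or not p there: a:F, g:T. ✗
b: successors {g}; Diamond Box p or not p there: g:T. ✓
g: successors {g}; Diamond Box p or not p there: g:T. ✓
Satisfying worlds: {b, g}.

2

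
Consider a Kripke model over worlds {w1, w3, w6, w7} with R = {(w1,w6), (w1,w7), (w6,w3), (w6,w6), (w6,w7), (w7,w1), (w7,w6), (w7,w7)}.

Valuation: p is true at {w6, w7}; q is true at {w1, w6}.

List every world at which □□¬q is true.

{w3}

w1: successors {w6, w7}; □¬q there: w6:F, w7:F. ✗
w3: no successors, so □□¬q holds vacuously. ✓
w6: successors {w3, w6, w7}; □¬q there: w3:T, w6:F, w7:F. ✗
w7: successors {w1, w6, w7}; □¬q there: w1:F, w6:F, w7:F. ✗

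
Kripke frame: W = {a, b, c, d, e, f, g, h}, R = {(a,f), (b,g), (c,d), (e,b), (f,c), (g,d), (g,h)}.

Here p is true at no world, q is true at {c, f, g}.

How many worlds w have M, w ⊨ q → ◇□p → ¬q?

a: q is F, ◇□p → ¬q is T. ✓
b: q is F, ◇□p → ¬q is T. ✓
c: q is T, ◇□p → ¬q is F. ✗
d: q is F, ◇□p → ¬q is T. ✓
e: q is F, ◇□p → ¬q is T. ✓
f: q is T, ◇□p → ¬q is T. ✓
g: q is T, ◇□p → ¬q is F. ✗
h: q is F, ◇□p → ¬q is T. ✓
Satisfying worlds: {a, b, d, e, f, h}.

6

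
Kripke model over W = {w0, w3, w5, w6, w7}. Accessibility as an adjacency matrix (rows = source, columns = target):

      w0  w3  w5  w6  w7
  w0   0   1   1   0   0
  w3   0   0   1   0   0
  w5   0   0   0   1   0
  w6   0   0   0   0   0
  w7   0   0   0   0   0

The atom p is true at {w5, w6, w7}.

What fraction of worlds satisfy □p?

4/5

w0: successors {w3, w5}; p there: w3:F, w5:T. ✗
w3: successors {w5}; p there: w5:T. ✓
w5: successors {w6}; p there: w6:T. ✓
w6: no successors, so □p holds vacuously. ✓
w7: no successors, so □p holds vacuously. ✓
That's 4 of 5 worlds, so 4/5.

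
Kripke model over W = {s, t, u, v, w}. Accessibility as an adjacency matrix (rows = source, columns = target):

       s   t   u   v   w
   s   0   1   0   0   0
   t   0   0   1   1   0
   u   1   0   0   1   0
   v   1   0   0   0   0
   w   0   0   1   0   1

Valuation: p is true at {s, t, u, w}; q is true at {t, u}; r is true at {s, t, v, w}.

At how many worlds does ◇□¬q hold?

3

s: successors {t}; □¬q there: t:F. ✗
t: successors {u, v}; □¬q there: u:T, v:T. ✓
u: successors {s, v}; □¬q there: s:F, v:T. ✓
v: successors {s}; □¬q there: s:F. ✗
w: successors {u, w}; □¬q there: u:T, w:F. ✓
Satisfying worlds: {t, u, w}.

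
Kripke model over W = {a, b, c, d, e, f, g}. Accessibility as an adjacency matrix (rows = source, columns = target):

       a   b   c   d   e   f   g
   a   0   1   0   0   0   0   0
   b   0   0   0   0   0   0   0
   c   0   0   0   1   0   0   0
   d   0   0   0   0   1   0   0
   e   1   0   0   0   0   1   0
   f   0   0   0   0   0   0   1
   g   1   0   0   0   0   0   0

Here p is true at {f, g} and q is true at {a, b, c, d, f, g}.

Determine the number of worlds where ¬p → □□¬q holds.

a: ¬p is T, □□¬q is T. ✓
b: ¬p is T, □□¬q is T. ✓
c: ¬p is T, □□¬q is T. ✓
d: ¬p is T, □□¬q is F. ✗
e: ¬p is T, □□¬q is F. ✗
f: ¬p is F, □□¬q is F. ✓
g: ¬p is F, □□¬q is F. ✓
Satisfying worlds: {a, b, c, f, g}.

5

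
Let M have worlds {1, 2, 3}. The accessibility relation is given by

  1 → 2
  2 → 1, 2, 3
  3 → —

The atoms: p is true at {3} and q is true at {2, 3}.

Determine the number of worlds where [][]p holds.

1: successors {2}; []p there: 2:F. ✗
2: successors {1, 2, 3}; []p there: 1:F, 2:F, 3:T. ✗
3: no successors, so [][]p holds vacuously. ✓
Satisfying worlds: {3}.

1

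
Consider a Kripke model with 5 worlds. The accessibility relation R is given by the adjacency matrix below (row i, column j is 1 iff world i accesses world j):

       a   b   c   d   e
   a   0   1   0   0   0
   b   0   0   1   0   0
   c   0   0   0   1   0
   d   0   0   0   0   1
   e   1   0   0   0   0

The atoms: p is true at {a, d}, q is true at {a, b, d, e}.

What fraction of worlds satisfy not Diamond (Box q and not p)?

3/5

a: Diamond (Box q and not p) is F. ✓
b: Diamond (Box q and not p) is T. ✗
c: Diamond (Box q and not p) is F. ✓
d: Diamond (Box q and not p) is T. ✗
e: Diamond (Box q and not p) is F. ✓
That's 3 of 5 worlds, so 3/5.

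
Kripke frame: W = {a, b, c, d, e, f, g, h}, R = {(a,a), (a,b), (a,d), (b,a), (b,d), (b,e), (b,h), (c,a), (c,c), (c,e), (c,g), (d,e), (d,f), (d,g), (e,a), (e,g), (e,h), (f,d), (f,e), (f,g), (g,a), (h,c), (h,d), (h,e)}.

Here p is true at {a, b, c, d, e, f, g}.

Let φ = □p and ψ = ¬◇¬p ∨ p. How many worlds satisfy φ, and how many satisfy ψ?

6 and 8

For □p:
a: successors {a, b, d}; p there: a:T, b:T, d:T. ✓
b: successors {a, d, e, h}; p there: a:T, d:T, e:T, h:F. ✗
c: successors {a, c, e, g}; p there: a:T, c:T, e:T, g:T. ✓
d: successors {e, f, g}; p there: e:T, f:T, g:T. ✓
e: successors {a, g, h}; p there: a:T, g:T, h:F. ✗
f: successors {d, e, g}; p there: d:T, e:T, g:T. ✓
g: successors {a}; p there: a:T. ✓
h: successors {c, d, e}; p there: c:T, d:T, e:T. ✓
— 6 worlds.
For ¬◇¬p ∨ p:
a: ¬◇¬p is T, p is T. ✓
b: ¬◇¬p is F, p is T. ✓
c: ¬◇¬p is T, p is T. ✓
d: ¬◇¬p is T, p is T. ✓
e: ¬◇¬p is F, p is T. ✓
f: ¬◇¬p is T, p is T. ✓
g: ¬◇¬p is T, p is T. ✓
h: ¬◇¬p is T, p is F. ✓
— 8 worlds.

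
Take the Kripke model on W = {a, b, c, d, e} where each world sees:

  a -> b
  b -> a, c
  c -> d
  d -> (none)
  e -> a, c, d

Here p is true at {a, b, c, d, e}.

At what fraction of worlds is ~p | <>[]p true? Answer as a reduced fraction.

4/5

a: ~p is F, <>[]p is T. ✓
b: ~p is F, <>[]p is T. ✓
c: ~p is F, <>[]p is T. ✓
d: ~p is F, <>[]p is F. ✗
e: ~p is F, <>[]p is T. ✓
That's 4 of 5 worlds, so 4/5.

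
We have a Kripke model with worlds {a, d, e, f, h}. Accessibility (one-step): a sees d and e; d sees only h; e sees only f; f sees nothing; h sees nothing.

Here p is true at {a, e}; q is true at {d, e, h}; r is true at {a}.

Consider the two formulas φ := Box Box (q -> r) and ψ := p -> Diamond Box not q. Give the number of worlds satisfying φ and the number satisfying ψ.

For Box Box (q -> r):
a: successors {d, e}; Box (q -> r) there: d:F, e:T. ✗
d: successors {h}; Box (q -> r) there: h:T. ✓
e: successors {f}; Box (q -> r) there: f:T. ✓
f: no successors, so Box Box (q -> r) holds vacuously. ✓
h: no successors, so Box Box (q -> r) holds vacuously. ✓
— 4 worlds.
For p -> Diamond Box not q:
a: p is T, Diamond Box not q is T. ✓
d: p is F, Diamond Box not q is T. ✓
e: p is T, Diamond Box not q is T. ✓
f: p is F, Diamond Box not q is F. ✓
h: p is F, Diamond Box not q is F. ✓
— 5 worlds.

4 and 5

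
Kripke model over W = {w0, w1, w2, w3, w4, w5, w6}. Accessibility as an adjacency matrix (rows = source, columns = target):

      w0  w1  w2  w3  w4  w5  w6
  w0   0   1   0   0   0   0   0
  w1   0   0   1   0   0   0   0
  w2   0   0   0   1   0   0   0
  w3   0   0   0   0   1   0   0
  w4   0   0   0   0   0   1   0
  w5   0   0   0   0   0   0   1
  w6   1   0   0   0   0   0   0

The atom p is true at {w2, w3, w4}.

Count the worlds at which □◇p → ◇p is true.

6

w0: □◇p is T, ◇p is F. ✗
w1: □◇p is T, ◇p is T. ✓
w2: □◇p is T, ◇p is T. ✓
w3: □◇p is F, ◇p is T. ✓
w4: □◇p is F, ◇p is F. ✓
w5: □◇p is F, ◇p is F. ✓
w6: □◇p is F, ◇p is F. ✓
Satisfying worlds: {w1, w2, w3, w4, w5, w6}.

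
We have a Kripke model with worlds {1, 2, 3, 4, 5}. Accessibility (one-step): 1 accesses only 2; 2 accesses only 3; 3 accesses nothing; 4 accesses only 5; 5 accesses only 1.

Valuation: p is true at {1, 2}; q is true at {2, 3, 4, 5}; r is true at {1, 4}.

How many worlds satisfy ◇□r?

1: successors {2}; □r there: 2:F. ✗
2: successors {3}; □r there: 3:T. ✓
3: no successors, so ◇□r fails. ✗
4: successors {5}; □r there: 5:T. ✓
5: successors {1}; □r there: 1:F. ✗
Satisfying worlds: {2, 4}.

2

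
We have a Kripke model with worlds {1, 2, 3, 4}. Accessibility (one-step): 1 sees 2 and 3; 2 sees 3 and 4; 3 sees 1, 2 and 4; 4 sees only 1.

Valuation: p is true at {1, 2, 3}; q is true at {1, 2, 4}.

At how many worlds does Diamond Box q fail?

1

1: successors {2, 3}; Box q there: 2:F, 3:T. ✓
2: successors {3, 4}; Box q there: 3:T, 4:T. ✓
3: successors {1, 2, 4}; Box q there: 1:F, 2:F, 4:T. ✓
4: successors {1}; Box q there: 1:F. ✗
Satisfying worlds: {1, 2, 3}.
So Diamond Box q fails at the other 1 world.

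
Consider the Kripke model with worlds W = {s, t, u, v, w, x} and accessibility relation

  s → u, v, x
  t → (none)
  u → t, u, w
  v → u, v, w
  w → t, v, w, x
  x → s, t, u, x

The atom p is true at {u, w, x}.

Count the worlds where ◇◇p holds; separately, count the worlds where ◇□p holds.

For ◇◇p:
s: successors {u, v, x}; ◇p there: u:T, v:T, x:T. ✓
t: no successors, so ◇◇p fails. ✗
u: successors {t, u, w}; ◇p there: t:F, u:T, w:T. ✓
v: successors {u, v, w}; ◇p there: u:T, v:T, w:T. ✓
w: successors {t, v, w, x}; ◇p there: t:F, v:T, w:T, x:T. ✓
x: successors {s, t, u, x}; ◇p there: s:T, t:F, u:T, x:T. ✓
— 5 worlds.
For ◇□p:
s: successors {u, v, x}; □p there: u:F, v:F, x:F. ✗
t: no successors, so ◇□p fails. ✗
u: successors {t, u, w}; □p there: t:T, u:F, w:F. ✓
v: successors {u, v, w}; □p there: u:F, v:F, w:F. ✗
w: successors {t, v, w, x}; □p there: t:T, v:F, w:F, x:F. ✓
x: successors {s, t, u, x}; □p there: s:F, t:T, u:F, x:F. ✓
— 3 worlds.

5 and 3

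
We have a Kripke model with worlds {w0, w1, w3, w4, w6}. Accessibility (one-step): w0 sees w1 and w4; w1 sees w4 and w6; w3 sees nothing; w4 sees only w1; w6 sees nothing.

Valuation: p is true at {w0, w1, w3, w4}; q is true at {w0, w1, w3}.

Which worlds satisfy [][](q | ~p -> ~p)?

w0: successors {w1, w4}; [](q | ~p -> ~p) there: w1:T, w4:F. ✗
w1: successors {w4, w6}; [](q | ~p -> ~p) there: w4:F, w6:T. ✗
w3: no successors, so [][](q | ~p -> ~p) holds vacuously. ✓
w4: successors {w1}; [](q | ~p -> ~p) there: w1:T. ✓
w6: no successors, so [][](q | ~p -> ~p) holds vacuously. ✓

{w3, w4, w6}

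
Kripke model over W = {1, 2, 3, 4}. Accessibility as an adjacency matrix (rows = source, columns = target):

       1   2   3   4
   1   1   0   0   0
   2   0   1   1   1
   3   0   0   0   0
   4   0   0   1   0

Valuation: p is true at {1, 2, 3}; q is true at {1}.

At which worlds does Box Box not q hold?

1: successors {1}; Box not q there: 1:F. ✗
2: successors {2, 3, 4}; Box not q there: 2:T, 3:T, 4:T. ✓
3: no successors, so Box Box not q holds vacuously. ✓
4: successors {3}; Box not q there: 3:T. ✓

{2, 3, 4}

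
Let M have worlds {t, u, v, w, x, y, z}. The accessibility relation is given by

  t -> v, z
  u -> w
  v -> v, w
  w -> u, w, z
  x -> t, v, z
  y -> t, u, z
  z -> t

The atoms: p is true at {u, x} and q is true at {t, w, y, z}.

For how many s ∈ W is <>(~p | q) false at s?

0

t: successors {v, z}; ~p | q there: v:T, z:T. ✓
u: successors {w}; ~p | q there: w:T. ✓
v: successors {v, w}; ~p | q there: v:T, w:T. ✓
w: successors {u, w, z}; ~p | q there: u:F, w:T, z:T. ✓
x: successors {t, v, z}; ~p | q there: t:T, v:T, z:T. ✓
y: successors {t, u, z}; ~p | q there: t:T, u:F, z:T. ✓
z: successors {t}; ~p | q there: t:T. ✓
Satisfying worlds: {t, u, v, w, x, y, z}.
So <>(~p | q) fails at the other 0 worlds.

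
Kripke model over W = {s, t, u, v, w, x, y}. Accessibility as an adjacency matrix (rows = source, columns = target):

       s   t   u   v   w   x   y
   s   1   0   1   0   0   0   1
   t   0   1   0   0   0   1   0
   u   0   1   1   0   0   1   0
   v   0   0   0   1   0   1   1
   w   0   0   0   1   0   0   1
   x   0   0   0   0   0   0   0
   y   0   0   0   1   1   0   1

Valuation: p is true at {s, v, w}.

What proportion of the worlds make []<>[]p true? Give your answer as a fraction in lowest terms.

1/7

s: successors {s, u, y}; <>[]p there: s:F, u:T, y:F. ✗
t: successors {t, x}; <>[]p there: t:T, x:F. ✗
u: successors {t, u, x}; <>[]p there: t:T, u:T, x:F. ✗
v: successors {v, x, y}; <>[]p there: v:T, x:F, y:F. ✗
w: successors {v, y}; <>[]p there: v:T, y:F. ✗
x: no successors, so []<>[]p holds vacuously. ✓
y: successors {v, w, y}; <>[]p there: v:T, w:F, y:F. ✗
That's 1 of 7 worlds, so 1/7.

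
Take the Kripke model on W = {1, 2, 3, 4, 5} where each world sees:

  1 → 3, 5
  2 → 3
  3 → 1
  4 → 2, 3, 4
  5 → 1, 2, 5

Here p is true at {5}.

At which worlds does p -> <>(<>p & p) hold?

{1, 2, 3, 4, 5}

1: p is F, <>(<>p & p) is T. ✓
2: p is F, <>(<>p & p) is F. ✓
3: p is F, <>(<>p & p) is F. ✓
4: p is F, <>(<>p & p) is F. ✓
5: p is T, <>(<>p & p) is T. ✓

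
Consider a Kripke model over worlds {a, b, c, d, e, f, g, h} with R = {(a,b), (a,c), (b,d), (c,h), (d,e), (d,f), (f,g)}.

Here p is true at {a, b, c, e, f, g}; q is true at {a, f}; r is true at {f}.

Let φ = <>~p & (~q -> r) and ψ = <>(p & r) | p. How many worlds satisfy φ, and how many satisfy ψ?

For <>~p & (~q -> r):
a: <>~p is F, ~q -> r is T. ✗
b: <>~p is T, ~q -> r is F. ✗
c: <>~p is T, ~q -> r is F. ✗
d: <>~p is F, ~q -> r is F. ✗
e: <>~p is F, ~q -> r is F. ✗
f: <>~p is F, ~q -> r is T. ✗
g: <>~p is F, ~q -> r is F. ✗
h: <>~p is F, ~q -> r is F. ✗
— 0 worlds.
For <>(p & r) | p:
a: <>(p & r) is F, p is T. ✓
b: <>(p & r) is F, p is T. ✓
c: <>(p & r) is F, p is T. ✓
d: <>(p & r) is T, p is F. ✓
e: <>(p & r) is F, p is T. ✓
f: <>(p & r) is F, p is T. ✓
g: <>(p & r) is F, p is T. ✓
h: <>(p & r) is F, p is F. ✗
— 7 worlds.

0 and 7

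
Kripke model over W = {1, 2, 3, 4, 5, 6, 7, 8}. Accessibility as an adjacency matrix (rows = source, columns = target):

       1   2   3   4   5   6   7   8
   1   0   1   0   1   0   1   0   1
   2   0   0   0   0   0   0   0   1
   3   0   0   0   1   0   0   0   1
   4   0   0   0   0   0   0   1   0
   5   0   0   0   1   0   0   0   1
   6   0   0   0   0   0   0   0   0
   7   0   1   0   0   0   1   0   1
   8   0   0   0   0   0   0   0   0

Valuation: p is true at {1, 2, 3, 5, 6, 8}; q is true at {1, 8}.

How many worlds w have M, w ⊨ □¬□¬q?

3

1: successors {2, 4, 6, 8}; ¬□¬q there: 2:T, 4:F, 6:F, 8:F. ✗
2: successors {8}; ¬□¬q there: 8:F. ✗
3: successors {4, 8}; ¬□¬q there: 4:F, 8:F. ✗
4: successors {7}; ¬□¬q there: 7:T. ✓
5: successors {4, 8}; ¬□¬q there: 4:F, 8:F. ✗
6: no successors, so □¬□¬q holds vacuously. ✓
7: successors {2, 6, 8}; ¬□¬q there: 2:T, 6:F, 8:F. ✗
8: no successors, so □¬□¬q holds vacuously. ✓
Satisfying worlds: {4, 6, 8}.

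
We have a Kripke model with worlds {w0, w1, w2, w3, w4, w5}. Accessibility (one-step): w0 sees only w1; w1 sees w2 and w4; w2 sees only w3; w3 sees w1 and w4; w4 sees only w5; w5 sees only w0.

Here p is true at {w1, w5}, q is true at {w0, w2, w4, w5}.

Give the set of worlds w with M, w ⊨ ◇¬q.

w0: successors {w1}; ¬q there: w1:T. ✓
w1: successors {w2, w4}; ¬q there: w2:F, w4:F. ✗
w2: successors {w3}; ¬q there: w3:T. ✓
w3: successors {w1, w4}; ¬q there: w1:T, w4:F. ✓
w4: successors {w5}; ¬q there: w5:F. ✗
w5: successors {w0}; ¬q there: w0:F. ✗

{w0, w2, w3}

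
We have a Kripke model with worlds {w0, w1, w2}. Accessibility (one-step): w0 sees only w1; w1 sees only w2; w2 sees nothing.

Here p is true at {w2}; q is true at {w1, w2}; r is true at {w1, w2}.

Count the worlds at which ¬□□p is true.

w0: □□p is T. ✗
w1: □□p is T. ✗
w2: □□p is T. ✗
Satisfying worlds: ∅.

0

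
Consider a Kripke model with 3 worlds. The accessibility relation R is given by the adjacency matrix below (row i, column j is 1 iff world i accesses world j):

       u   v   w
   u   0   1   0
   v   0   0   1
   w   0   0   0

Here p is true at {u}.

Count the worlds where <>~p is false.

1

u: successors {v}; ~p there: v:T. ✓
v: successors {w}; ~p there: w:T. ✓
w: no successors, so <>~p fails. ✗
Satisfying worlds: {u, v}.
So <>~p fails at the other 1 world.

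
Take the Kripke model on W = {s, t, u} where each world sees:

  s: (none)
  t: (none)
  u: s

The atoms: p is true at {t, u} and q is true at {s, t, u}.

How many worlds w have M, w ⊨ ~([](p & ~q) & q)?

s: [](p & ~q) & q is T. ✗
t: [](p & ~q) & q is T. ✗
u: [](p & ~q) & q is F. ✓
Satisfying worlds: {u}.

1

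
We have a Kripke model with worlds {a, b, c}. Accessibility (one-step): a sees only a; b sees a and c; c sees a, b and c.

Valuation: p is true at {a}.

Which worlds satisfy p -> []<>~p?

{b, c}

a: p is T, []<>~p is F. ✗
b: p is F, []<>~p is F. ✓
c: p is F, []<>~p is F. ✓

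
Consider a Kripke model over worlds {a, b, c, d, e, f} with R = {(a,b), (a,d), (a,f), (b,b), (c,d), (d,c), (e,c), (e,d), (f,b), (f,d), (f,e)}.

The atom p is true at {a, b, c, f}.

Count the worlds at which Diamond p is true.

a: successors {b, d, f}; p there: b:T, d:F, f:T. ✓
b: successors {b}; p there: b:T. ✓
c: successors {d}; p there: d:F. ✗
d: successors {c}; p there: c:T. ✓
e: successors {c, d}; p there: c:T, d:F. ✓
f: successors {b, d, e}; p there: b:T, d:F, e:F. ✓
Satisfying worlds: {a, b, d, e, f}.

5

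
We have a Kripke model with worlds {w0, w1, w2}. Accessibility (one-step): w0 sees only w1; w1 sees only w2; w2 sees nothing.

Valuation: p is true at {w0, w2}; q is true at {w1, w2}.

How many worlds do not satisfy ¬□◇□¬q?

w0: □◇□¬q is T. ✗
w1: □◇□¬q is F. ✓
w2: □◇□¬q is T. ✗
Satisfying worlds: {w1}.
So ¬□◇□¬q fails at the other 2 worlds.

2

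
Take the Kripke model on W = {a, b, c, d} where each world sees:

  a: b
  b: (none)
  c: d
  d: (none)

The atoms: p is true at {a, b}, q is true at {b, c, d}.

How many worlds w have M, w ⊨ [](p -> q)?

a: successors {b}; p -> q there: b:T. ✓
b: no successors, so [](p -> q) holds vacuously. ✓
c: successors {d}; p -> q there: d:T. ✓
d: no successors, so [](p -> q) holds vacuously. ✓
Satisfying worlds: {a, b, c, d}.

4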